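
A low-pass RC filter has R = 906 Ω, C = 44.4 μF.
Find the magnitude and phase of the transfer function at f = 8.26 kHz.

Step 1 — Angular frequency: ω = 2π·8260 = 5.19e+04 rad/s.
Step 2 — Transfer function: H(jω) = 1/(1 + jωRC).
Step 3 — Denominator: 1 + jωRC = 1 + j·5.19e+04·906·4.44e-05 = 1 + j2088.
Step 4 — H = 2.294e-07 - j0.000479.
Step 5 — Magnitude: |H| = 0.000479 (-66.4 dB); phase: φ = -90.0°.

|H| = 0.000479 (-66.4 dB), φ = -90.0°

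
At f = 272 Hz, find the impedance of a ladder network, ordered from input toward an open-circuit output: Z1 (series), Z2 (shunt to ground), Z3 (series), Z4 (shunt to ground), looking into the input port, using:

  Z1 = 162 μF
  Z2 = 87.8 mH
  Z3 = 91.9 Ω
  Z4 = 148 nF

Step 1 — Angular frequency: ω = 2π·f = 2π·272 = 1709 rad/s.
Step 2 — Component impedances:
  Z1: Z = 1/(jωC) = -j/(ω·C) = 0 - j3.612 Ω
  Z2: Z = jωL = j·1709·0.0878 = 0 + j150.1 Ω
  Z3: Z = R = 91.9 Ω
  Z4: Z = 1/(jωC) = -j/(ω·C) = 0 - j3954 Ω
Step 3 — Ladder network (open output): work backward from the far end, alternating series and parallel combinations. Z_in = 0.1429 + j152.4 Ω = 152.4∠89.9° Ω.

Z = 0.1429 + j152.4 Ω = 152.4∠89.9° Ω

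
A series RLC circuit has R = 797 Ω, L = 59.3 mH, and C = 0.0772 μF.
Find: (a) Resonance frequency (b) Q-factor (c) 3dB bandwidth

Step 1 — Resonance: ω₀ = 1/√(LC) = 1/√(0.0593·7.72e-08) = 1.478e+04 rad/s.
Step 2 — f₀ = ω₀/(2π) = 2352 Hz.
Step 3 — Series Q: Q = ω₀L/R = 1.478e+04·0.0593/797 = 1.1.
Step 4 — Bandwidth: Δω = ω₀/Q = 1.344e+04 rad/s; BW = Δω/(2π) = 2139 Hz.

(a) f₀ = 2352 Hz  (b) Q = 1.1  (c) BW = 2139 Hz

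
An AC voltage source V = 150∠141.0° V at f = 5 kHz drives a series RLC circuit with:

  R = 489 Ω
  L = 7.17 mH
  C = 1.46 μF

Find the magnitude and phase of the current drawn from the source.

Step 1 — Angular frequency: ω = 2π·f = 2π·5000 = 3.142e+04 rad/s.
Step 2 — Component impedances:
  R: Z = R = 489 Ω
  L: Z = jωL = j·3.142e+04·0.00717 = 0 + j225.3 Ω
  C: Z = 1/(jωC) = -j/(ω·C) = 0 - j21.8 Ω
Step 3 — Series combination: Z_total = R + L + C = 489 + j203.5 Ω = 529.6∠22.6° Ω.
Step 4 — Source phasor: V = 150∠141.0° V = -116.6 + j94.4 V.
Step 5 — Ohm's law: I = V / Z_total = (-116.6 + j94.4) / (489 + j203.5) = -0.1347 + j0.2491 A.
Step 6 — Convert to polar: |I| = 0.2832 A, ∠I = 118.4°.

I = 0.2832∠118.4° A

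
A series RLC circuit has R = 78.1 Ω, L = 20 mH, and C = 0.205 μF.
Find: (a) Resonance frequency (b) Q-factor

Step 1 — Resonance condition Im(Z)=0 gives ω₀ = 1/√(LC).
Step 2 — ω₀ = 1/√(0.02·2.05e-07) = 1.562e+04 rad/s.
Step 3 — f₀ = ω₀/(2π) = 2486 Hz.
Step 4 — Series Q: Q = ω₀L/R = 1.562e+04·0.02/78.1 = 3.999.

(a) f₀ = 2486 Hz  (b) Q = 3.999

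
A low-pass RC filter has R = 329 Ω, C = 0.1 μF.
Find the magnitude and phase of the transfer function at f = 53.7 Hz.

Step 1 — Angular frequency: ω = 2π·53.7 = 337.4 rad/s.
Step 2 — Transfer function: H(jω) = 1/(1 + jωRC).
Step 3 — Denominator: 1 + jωRC = 1 + j·337.4·329·1e-07 = 1 + j0.0111.
Step 4 — H = 0.9999 - j0.0111.
Step 5 — Magnitude: |H| = 0.9999 (-0.0 dB); phase: φ = -0.6°.

|H| = 0.9999 (-0.0 dB), φ = -0.6°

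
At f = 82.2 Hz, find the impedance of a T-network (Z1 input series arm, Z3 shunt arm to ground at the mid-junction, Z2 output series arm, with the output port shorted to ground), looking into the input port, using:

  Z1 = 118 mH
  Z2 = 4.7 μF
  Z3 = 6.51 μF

Step 1 — Angular frequency: ω = 2π·f = 2π·82.2 = 516.5 rad/s.
Step 2 — Component impedances:
  Z1: Z = jωL = j·516.5·0.118 = 0 + j60.94 Ω
  Z2: Z = 1/(jωC) = -j/(ω·C) = 0 - j412 Ω
  Z3: Z = 1/(jωC) = -j/(ω·C) = 0 - j297.4 Ω
Step 3 — With the output port shorted to ground, the output series arm Z2 runs from the junction to ground; the shunt arm Z3 also runs from the junction to ground. They appear in parallel: Z3 || Z2 = 0 - j172.7 Ω.
Step 4 — Series with input arm Z1: Z_in = Z1 + (Z3 || Z2) = 0 - j111.8 Ω = 111.8∠-90.0° Ω.

Z = 0 - j111.8 Ω = 111.8∠-90.0° Ω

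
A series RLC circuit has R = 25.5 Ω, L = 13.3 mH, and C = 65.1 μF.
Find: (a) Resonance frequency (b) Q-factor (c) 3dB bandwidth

Step 1 — Resonance condition Im(Z)=0 gives ω₀ = 1/√(LC).
Step 2 — ω₀ = 1/√(0.0133·6.51e-05) = 1075 rad/s.
Step 3 — f₀ = ω₀/(2π) = 171 Hz.
Step 4 — Series Q: Q = ω₀L/R = 1075·0.0133/25.5 = 0.5605.
Step 5 — 3dB bandwidth: Δω = ω₀/Q = 1917 rad/s; BW = Δω/(2π) = 305.1 Hz.

(a) f₀ = 171 Hz  (b) Q = 0.5605  (c) BW = 305.1 Hz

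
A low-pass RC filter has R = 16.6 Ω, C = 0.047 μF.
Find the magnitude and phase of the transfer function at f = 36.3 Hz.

Step 1 — Angular frequency: ω = 2π·36.3 = 228.1 rad/s.
Step 2 — Transfer function: H(jω) = 1/(1 + jωRC).
Step 3 — Denominator: 1 + jωRC = 1 + j·228.1·16.6·4.7e-08 = 1 + j0.0001779.
Step 4 — H = 1 - j0.0001779.
Step 5 — Magnitude: |H| = 1 (-0.0 dB); phase: φ = -0.0°.

|H| = 1 (-0.0 dB), φ = -0.0°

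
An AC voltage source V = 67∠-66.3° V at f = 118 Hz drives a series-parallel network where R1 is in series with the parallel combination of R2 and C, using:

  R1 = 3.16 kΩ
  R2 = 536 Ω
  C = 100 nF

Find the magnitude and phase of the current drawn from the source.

Step 1 — Angular frequency: ω = 2π·f = 2π·118 = 741.4 rad/s.
Step 2 — Component impedances:
  R1: Z = R = 3160 Ω
  R2: Z = R = 536 Ω
  C: Z = 1/(jωC) = -j/(ω·C) = 0 - j1.349e+04 Ω
Step 3 — Parallel branch: R2 || C = 1/(1/R2 + 1/C) = 535.2 - j21.27 Ω.
Step 4 — Series with R1: Z_total = R1 + (R2 || C) = 3695 - j21.27 Ω = 3695∠-0.3° Ω.
Step 5 — Source phasor: V = 67∠-66.3° V = 26.93 - j61.35 V.
Step 6 — Ohm's law: I = V / Z_total = (26.93 - j61.35) / (3695 - j21.27) = 0.007383 - j0.01656 A.
Step 7 — Convert to polar: |I| = 0.01813 A, ∠I = -66.0°.

I = 0.01813∠-66.0° A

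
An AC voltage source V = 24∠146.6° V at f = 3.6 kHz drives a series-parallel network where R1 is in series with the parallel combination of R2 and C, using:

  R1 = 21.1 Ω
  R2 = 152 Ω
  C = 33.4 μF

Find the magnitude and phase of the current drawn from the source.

Step 1 — Angular frequency: ω = 2π·f = 2π·3600 = 2.262e+04 rad/s.
Step 2 — Component impedances:
  R1: Z = R = 21.1 Ω
  R2: Z = R = 152 Ω
  C: Z = 1/(jωC) = -j/(ω·C) = 0 - j1.324 Ω
Step 3 — Parallel branch: R2 || C = 1/(1/R2 + 1/C) = 0.01153 - j1.324 Ω.
Step 4 — Series with R1: Z_total = R1 + (R2 || C) = 21.11 - j1.324 Ω = 21.15∠-3.6° Ω.
Step 5 — Source phasor: V = 24∠146.6° V = -20.04 + j13.21 V.
Step 6 — Ohm's law: I = V / Z_total = (-20.04 + j13.21) / (21.11 - j1.324) = -0.9844 + j0.5641 A.
Step 7 — Convert to polar: |I| = 1.135 A, ∠I = 150.2°.

I = 1.135∠150.2° A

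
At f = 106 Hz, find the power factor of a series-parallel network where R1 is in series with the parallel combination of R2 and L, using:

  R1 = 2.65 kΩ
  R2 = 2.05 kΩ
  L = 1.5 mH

Step 1 — Angular frequency: ω = 2π·f = 2π·106 = 666 rad/s.
Step 2 — Component impedances:
  R1: Z = R = 2650 Ω
  R2: Z = R = 2050 Ω
  L: Z = jωL = j·666·0.0015 = 0 + j0.999 Ω
Step 3 — Parallel branch: R2 || L = 1/(1/R2 + 1/L) = 0.0004869 + j0.999 Ω.
Step 4 — Series with R1: Z_total = R1 + (R2 || L) = 2650 + j0.999 Ω = 2650∠0.0° Ω.
Step 5 — Power factor: PF = cos(φ) = Re(Z)/|Z| = 2650/2650 = 1.
Step 6 — Type: Im(Z) = 0.999 ⇒ lagging (phase φ = 0.0°).

PF = 1 (lagging, φ = 0.0°)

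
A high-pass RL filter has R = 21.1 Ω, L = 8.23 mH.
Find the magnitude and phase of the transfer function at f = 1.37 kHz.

Step 1 — Angular frequency: ω = 2π·1370 = 8608 rad/s.
Step 2 — Transfer function: H(jω) = jωL/(R + jωL).
Step 3 — Numerator jωL = j·70.84; denominator R + jωL = 21.1 + j70.84.
Step 4 — H = 0.9185 + j0.2736.
Step 5 — Magnitude: |H| = 0.9584 (-0.4 dB); phase: φ = 16.6°.

|H| = 0.9584 (-0.4 dB), φ = 16.6°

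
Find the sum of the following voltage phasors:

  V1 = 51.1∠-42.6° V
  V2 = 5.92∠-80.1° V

Step 1 — Convert each phasor to rectangular form:
  V1 = 51.1·(cos(-42.6°) + j·sin(-42.6°)) = 37.61 - j34.59 V
  V2 = 5.92·(cos(-80.1°) + j·sin(-80.1°)) = 1.018 - j5.832 V
Step 2 — Sum components: V_total = 38.63 - j40.42 V.
Step 3 — Convert to polar: |V_total| = 55.91 V, ∠V_total = -46.3°.

V_total = 55.91∠-46.3° V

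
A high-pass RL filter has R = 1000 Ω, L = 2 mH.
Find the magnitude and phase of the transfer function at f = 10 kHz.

Step 1 — Angular frequency: ω = 2π·1e+04 = 6.283e+04 rad/s.
Step 2 — Transfer function: H(jω) = jωL/(R + jωL).
Step 3 — Numerator jωL = j·125.7; denominator R + jωL = 1000 + j125.7.
Step 4 — H = 0.01555 + j0.1237.
Step 5 — Magnitude: |H| = 0.1247 (-18.1 dB); phase: φ = 82.8°.

|H| = 0.1247 (-18.1 dB), φ = 82.8°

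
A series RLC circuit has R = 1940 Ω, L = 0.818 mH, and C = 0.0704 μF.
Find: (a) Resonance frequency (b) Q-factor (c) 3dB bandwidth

Step 1 — Resonance: ω₀ = 1/√(LC) = 1/√(0.000818·7.04e-08) = 1.318e+05 rad/s.
Step 2 — f₀ = ω₀/(2π) = 2.097e+04 Hz.
Step 3 — Series Q: Q = ω₀L/R = 1.318e+05·0.000818/1940 = 0.05556.
Step 4 — Bandwidth: Δω = ω₀/Q = 2.372e+06 rad/s; BW = Δω/(2π) = 3.775e+05 Hz.

(a) f₀ = 2.097e+04 Hz  (b) Q = 0.05556  (c) BW = 3.775e+05 Hz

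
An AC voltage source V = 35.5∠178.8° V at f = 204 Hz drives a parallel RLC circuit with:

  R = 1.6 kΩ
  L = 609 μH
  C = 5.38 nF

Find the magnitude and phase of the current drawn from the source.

Step 1 — Angular frequency: ω = 2π·f = 2π·204 = 1282 rad/s.
Step 2 — Component impedances:
  R: Z = R = 1600 Ω
  L: Z = jωL = j·1282·0.000609 = 0 + j0.7806 Ω
  C: Z = 1/(jωC) = -j/(ω·C) = 0 - j1.45e+05 Ω
Step 3 — Parallel combination: 1/Z_total = 1/R + 1/L + 1/C; Z_total = 0.0003808 + j0.7806 Ω = 0.7806∠90.0° Ω.
Step 4 — Source phasor: V = 35.5∠178.8° V = -35.49 + j0.7435 V.
Step 5 — Ohm's law: I = V / Z_total = (-35.49 + j0.7435) / (0.0003808 + j0.7806) = 0.9302 + j45.47 A.
Step 6 — Convert to polar: |I| = 45.48 A, ∠I = 88.8°.

I = 45.48∠88.8° A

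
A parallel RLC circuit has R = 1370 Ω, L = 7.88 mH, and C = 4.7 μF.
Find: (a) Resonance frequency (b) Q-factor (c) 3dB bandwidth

Step 1 — Resonance: ω₀ = 1/√(LC) = 1/√(0.00788·4.7e-06) = 5196 rad/s.
Step 2 — f₀ = ω₀/(2π) = 827 Hz.
Step 3 — Parallel Q: Q = R/(ω₀L) = 1370/(5196·0.00788) = 33.46.
Step 4 — Bandwidth: Δω = ω₀/Q = 155.3 rad/s; BW = Δω/(2π) = 24.72 Hz.

(a) f₀ = 827 Hz  (b) Q = 33.46  (c) BW = 24.72 Hz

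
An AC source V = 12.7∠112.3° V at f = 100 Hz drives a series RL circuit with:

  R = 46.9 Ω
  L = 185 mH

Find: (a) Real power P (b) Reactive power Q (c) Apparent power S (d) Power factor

Step 1 — Angular frequency: ω = 2π·f = 2π·100 = 628.3 rad/s.
Step 2 — Component impedances:
  R: Z = R = 46.9 Ω
  L: Z = jωL = j·628.3·0.185 = 0 + j116.2 Ω
Step 3 — Series combination: Z_total = R + L = 46.9 + j116.2 Ω = 125.3∠68.0° Ω.
Step 4 — Source phasor: V = 12.7∠112.3° V = -4.819 + j11.75 V.
Step 5 — Current: I = V / Z = 0.07255 + j0.07073 A = 0.1013∠44.3° A.
Step 6 — Complex power: S = V·I* = 0.4815 + j1.193 VA.
Step 7 — Real power: P = Re(S) = 0.4815 W.
Step 8 — Reactive power: Q = Im(S) = 1.193 VAR.
Step 9 — Apparent power: |S| = 1.287 VA.
Step 10 — Power factor: PF = P/|S| = 0.3742 (lagging).

(a) P = 0.4815 W  (b) Q = 1.193 VAR  (c) S = 1.287 VA  (d) PF = 0.3742 (lagging)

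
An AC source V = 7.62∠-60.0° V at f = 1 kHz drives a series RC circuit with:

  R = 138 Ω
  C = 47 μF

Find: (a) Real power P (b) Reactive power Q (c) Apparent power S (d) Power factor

Step 1 — Angular frequency: ω = 2π·f = 2π·1000 = 6283 rad/s.
Step 2 — Component impedances:
  R: Z = R = 138 Ω
  C: Z = 1/(jωC) = -j/(ω·C) = 0 - j3.386 Ω
Step 3 — Series combination: Z_total = R + C = 138 - j3.386 Ω = 138∠-1.4° Ω.
Step 4 — Source phasor: V = 7.62∠-60.0° V = 3.81 - j6.599 V.
Step 5 — Current: I = V / Z = 0.02876 - j0.04711 A = 0.0552∠-58.6° A.
Step 6 — Complex power: S = V·I* = 0.4205 - j0.01032 VA.
Step 7 — Real power: P = Re(S) = 0.4205 W.
Step 8 — Reactive power: Q = Im(S) = -0.01032 VAR.
Step 9 — Apparent power: |S| = 0.4206 VA.
Step 10 — Power factor: PF = P/|S| = 0.9997 (leading).

(a) P = 0.4205 W  (b) Q = -0.01032 VAR  (c) S = 0.4206 VA  (d) PF = 0.9997 (leading)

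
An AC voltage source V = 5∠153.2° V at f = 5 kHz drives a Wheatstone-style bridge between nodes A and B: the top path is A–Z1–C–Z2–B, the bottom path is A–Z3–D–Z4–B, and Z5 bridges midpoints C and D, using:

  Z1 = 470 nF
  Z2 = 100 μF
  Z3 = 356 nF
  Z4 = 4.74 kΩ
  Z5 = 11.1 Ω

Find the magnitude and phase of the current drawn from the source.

Step 1 — Angular frequency: ω = 2π·f = 2π·5000 = 3.142e+04 rad/s.
Step 2 — Component impedances:
  Z1: Z = 1/(jωC) = -j/(ω·C) = 0 - j67.73 Ω
  Z2: Z = 1/(jωC) = -j/(ω·C) = 0 - j0.3183 Ω
  Z3: Z = 1/(jωC) = -j/(ω·C) = 0 - j89.41 Ω
  Z4: Z = R = 4740 Ω
  Z5: Z = R = 11.1 Ω
Step 3 — Bridge requires nodal analysis (the Z5 bridge couples midpoints C and D, so the two paths cannot be reduced to a simple series/parallel combination). Setting node B to ground and injecting 1 A at node A, the 3-node admittance system at A, C, D solves to V_A = Z_AB = 2.047 - j39 Ω = 39.05∠-87.0° Ω.
Step 4 — Source phasor: V = 5∠153.2° V = -4.463 + j2.254 V.
Step 5 — Ohm's law: I = V / Z_total = (-4.463 + j2.254) / (2.047 - j39) = -0.06364 - j0.1111 A.
Step 6 — Convert to polar: |I| = 0.128 A, ∠I = -119.8°.

I = 0.128∠-119.8° A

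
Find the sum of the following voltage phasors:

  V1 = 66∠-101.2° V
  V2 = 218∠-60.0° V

Step 1 — Convert each phasor to rectangular form:
  V1 = 66·(cos(-101.2°) + j·sin(-101.2°)) = -12.82 - j64.74 V
  V2 = 218·(cos(-60.0°) + j·sin(-60.0°)) = 109 - j188.8 V
Step 2 — Sum components: V_total = 96.18 - j253.5 V.
Step 3 — Convert to polar: |V_total| = 271.2 V, ∠V_total = -69.2°.

V_total = 271.2∠-69.2° V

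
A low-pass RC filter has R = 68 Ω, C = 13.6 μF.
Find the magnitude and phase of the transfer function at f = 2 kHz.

Step 1 — Angular frequency: ω = 2π·2000 = 1.257e+04 rad/s.
Step 2 — Transfer function: H(jω) = 1/(1 + jωRC).
Step 3 — Denominator: 1 + jωRC = 1 + j·1.257e+04·68·1.36e-05 = 1 + j11.62.
Step 4 — H = 0.00735 - j0.08542.
Step 5 — Magnitude: |H| = 0.08573 (-21.3 dB); phase: φ = -85.1°.

|H| = 0.08573 (-21.3 dB), φ = -85.1°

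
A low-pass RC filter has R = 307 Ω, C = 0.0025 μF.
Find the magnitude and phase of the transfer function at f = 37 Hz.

Step 1 — Angular frequency: ω = 2π·37 = 232.5 rad/s.
Step 2 — Transfer function: H(jω) = 1/(1 + jωRC).
Step 3 — Denominator: 1 + jωRC = 1 + j·232.5·307·2.5e-09 = 1 + j0.0001784.
Step 4 — H = 1 - j0.0001784.
Step 5 — Magnitude: |H| = 1 (-0.0 dB); phase: φ = -0.0°.

|H| = 1 (-0.0 dB), φ = -0.0°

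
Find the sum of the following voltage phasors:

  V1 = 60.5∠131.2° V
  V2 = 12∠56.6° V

Step 1 — Convert each phasor to rectangular form:
  V1 = 60.5·(cos(131.2°) + j·sin(131.2°)) = -39.85 + j45.52 V
  V2 = 12·(cos(56.6°) + j·sin(56.6°)) = 6.606 + j10.02 V
Step 2 — Sum components: V_total = -33.24 + j55.54 V.
Step 3 — Convert to polar: |V_total| = 64.73 V, ∠V_total = 120.9°.

V_total = 64.73∠120.9° V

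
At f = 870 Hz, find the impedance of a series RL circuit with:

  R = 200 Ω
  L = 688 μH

Step 1 — Angular frequency: ω = 2π·f = 2π·870 = 5466 rad/s.
Step 2 — Component impedances:
  R: Z = R = 200 Ω
  L: Z = jωL = j·5466·0.000688 = 0 + j3.761 Ω
Step 3 — Series combination: Z_total = R + L = 200 + j3.761 Ω = 200∠1.1° Ω.

Z = 200 + j3.761 Ω = 200∠1.1° Ω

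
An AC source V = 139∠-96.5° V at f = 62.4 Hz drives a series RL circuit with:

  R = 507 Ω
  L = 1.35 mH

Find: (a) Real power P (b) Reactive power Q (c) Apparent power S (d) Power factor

Step 1 — Angular frequency: ω = 2π·f = 2π·62.4 = 392.1 rad/s.
Step 2 — Component impedances:
  R: Z = R = 507 Ω
  L: Z = jωL = j·392.1·0.00135 = 0 + j0.5293 Ω
Step 3 — Series combination: Z_total = R + L = 507 + j0.5293 Ω = 507∠0.1° Ω.
Step 4 — Source phasor: V = 139∠-96.5° V = -15.74 - j138.1 V.
Step 5 — Current: I = V / Z = -0.03132 - j0.2724 A = 0.2742∠-96.6° A.
Step 6 — Complex power: S = V·I* = 38.11 + j0.03978 VA.
Step 7 — Real power: P = Re(S) = 38.11 W.
Step 8 — Reactive power: Q = Im(S) = 0.03978 VAR.
Step 9 — Apparent power: |S| = 38.11 VA.
Step 10 — Power factor: PF = P/|S| = 1 (lagging).

(a) P = 38.11 W  (b) Q = 0.03978 VAR  (c) S = 38.11 VA  (d) PF = 1 (lagging)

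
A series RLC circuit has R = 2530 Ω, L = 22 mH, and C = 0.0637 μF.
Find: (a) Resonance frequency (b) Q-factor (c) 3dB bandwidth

Step 1 — Resonance: ω₀ = 1/√(LC) = 1/√(0.022·6.37e-08) = 2.671e+04 rad/s.
Step 2 — f₀ = ω₀/(2π) = 4251 Hz.
Step 3 — Series Q: Q = ω₀L/R = 2.671e+04·0.022/2530 = 0.2323.
Step 4 — Bandwidth: Δω = ω₀/Q = 1.15e+05 rad/s; BW = Δω/(2π) = 1.83e+04 Hz.

(a) f₀ = 4251 Hz  (b) Q = 0.2323  (c) BW = 1.83e+04 Hz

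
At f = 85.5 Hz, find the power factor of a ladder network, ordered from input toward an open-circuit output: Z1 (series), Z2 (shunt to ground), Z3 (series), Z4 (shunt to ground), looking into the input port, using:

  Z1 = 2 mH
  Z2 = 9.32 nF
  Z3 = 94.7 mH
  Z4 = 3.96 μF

Step 1 — Angular frequency: ω = 2π·f = 2π·85.5 = 537.2 rad/s.
Step 2 — Component impedances:
  Z1: Z = jωL = j·537.2·0.002 = 0 + j1.074 Ω
  Z2: Z = 1/(jωC) = -j/(ω·C) = 0 - j1.997e+05 Ω
  Z3: Z = jωL = j·537.2·0.0947 = 0 + j50.87 Ω
  Z4: Z = 1/(jωC) = -j/(ω·C) = 0 - j470.1 Ω
Step 3 — Ladder network (open output): work backward from the far end, alternating series and parallel combinations. Z_in = 0 - j417.2 Ω = 417.2∠-90.0° Ω.
Step 4 — Power factor: PF = cos(φ) = Re(Z)/|Z| = 0/417.2 = 0.
Step 5 — Type: Im(Z) = -417.2 ⇒ leading (phase φ = -90.0°).

PF = 0 (leading, φ = -90.0°)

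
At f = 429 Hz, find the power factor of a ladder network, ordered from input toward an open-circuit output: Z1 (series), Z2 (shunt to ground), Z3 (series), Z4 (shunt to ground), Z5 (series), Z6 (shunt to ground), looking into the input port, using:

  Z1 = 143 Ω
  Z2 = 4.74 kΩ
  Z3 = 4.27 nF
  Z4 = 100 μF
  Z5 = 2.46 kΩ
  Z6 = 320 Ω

Step 1 — Angular frequency: ω = 2π·f = 2π·429 = 2695 rad/s.
Step 2 — Component impedances:
  Z1: Z = R = 143 Ω
  Z2: Z = R = 4740 Ω
  Z3: Z = 1/(jωC) = -j/(ω·C) = 0 - j8.688e+04 Ω
  Z4: Z = 1/(jωC) = -j/(ω·C) = 0 - j3.71 Ω
  Z5: Z = R = 2460 Ω
  Z6: Z = R = 320 Ω
Step 3 — Ladder network (open output): work backward from the far end, alternating series and parallel combinations. Z_in = 4869 - j257.8 Ω = 4876∠-3.0° Ω.
Step 4 — Power factor: PF = cos(φ) = Re(Z)/|Z| = 4869/4876 = 0.9986.
Step 5 — Type: Im(Z) = -257.8 ⇒ leading (phase φ = -3.0°).

PF = 0.9986 (leading, φ = -3.0°)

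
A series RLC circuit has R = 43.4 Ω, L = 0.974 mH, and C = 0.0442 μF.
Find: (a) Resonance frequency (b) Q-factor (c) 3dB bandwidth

Step 1 — Resonance: ω₀ = 1/√(LC) = 1/√(0.000974·4.42e-08) = 1.524e+05 rad/s.
Step 2 — f₀ = ω₀/(2π) = 2.426e+04 Hz.
Step 3 — Series Q: Q = ω₀L/R = 1.524e+05·0.000974/43.4 = 3.42.
Step 4 — Bandwidth: Δω = ω₀/Q = 4.456e+04 rad/s; BW = Δω/(2π) = 7092 Hz.

(a) f₀ = 2.426e+04 Hz  (b) Q = 3.42  (c) BW = 7092 Hz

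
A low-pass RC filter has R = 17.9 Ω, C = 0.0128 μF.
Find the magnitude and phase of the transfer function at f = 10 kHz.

Step 1 — Angular frequency: ω = 2π·1e+04 = 6.283e+04 rad/s.
Step 2 — Transfer function: H(jω) = 1/(1 + jωRC).
Step 3 — Denominator: 1 + jωRC = 1 + j·6.283e+04·17.9·1.28e-08 = 1 + j0.0144.
Step 4 — H = 0.9998 - j0.01439.
Step 5 — Magnitude: |H| = 0.9999 (-0.0 dB); phase: φ = -0.8°.

|H| = 0.9999 (-0.0 dB), φ = -0.8°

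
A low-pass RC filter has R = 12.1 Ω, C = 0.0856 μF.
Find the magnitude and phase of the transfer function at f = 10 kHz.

Step 1 — Angular frequency: ω = 2π·1e+04 = 6.283e+04 rad/s.
Step 2 — Transfer function: H(jω) = 1/(1 + jωRC).
Step 3 — Denominator: 1 + jωRC = 1 + j·6.283e+04·12.1·8.56e-08 = 1 + j0.06508.
Step 4 — H = 0.9958 - j0.0648.
Step 5 — Magnitude: |H| = 0.9979 (-0.0 dB); phase: φ = -3.7°.

|H| = 0.9979 (-0.0 dB), φ = -3.7°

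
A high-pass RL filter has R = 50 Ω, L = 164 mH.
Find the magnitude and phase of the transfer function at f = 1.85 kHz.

Step 1 — Angular frequency: ω = 2π·1850 = 1.162e+04 rad/s.
Step 2 — Transfer function: H(jω) = jωL/(R + jωL).
Step 3 — Numerator jωL = j·1906; denominator R + jωL = 50 + j1906.
Step 4 — H = 0.9993 + j0.02621.
Step 5 — Magnitude: |H| = 0.9997 (-0.0 dB); phase: φ = 1.5°.

|H| = 0.9997 (-0.0 dB), φ = 1.5°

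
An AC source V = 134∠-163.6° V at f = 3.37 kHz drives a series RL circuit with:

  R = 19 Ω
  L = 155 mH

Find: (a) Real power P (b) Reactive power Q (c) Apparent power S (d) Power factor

Step 1 — Angular frequency: ω = 2π·f = 2π·3370 = 2.117e+04 rad/s.
Step 2 — Component impedances:
  R: Z = R = 19 Ω
  L: Z = jωL = j·2.117e+04·0.155 = 0 + j3282 Ω
Step 3 — Series combination: Z_total = R + L = 19 + j3282 Ω = 3282∠89.7° Ω.
Step 4 — Source phasor: V = 134∠-163.6° V = -128.5 - j37.83 V.
Step 5 — Current: I = V / Z = -0.01175 + j0.0391 A = 0.04083∠106.7° A.
Step 6 — Complex power: S = V·I* = 0.03167 + j5.471 VA.
Step 7 — Real power: P = Re(S) = 0.03167 W.
Step 8 — Reactive power: Q = Im(S) = 5.471 VAR.
Step 9 — Apparent power: |S| = 5.471 VA.
Step 10 — Power factor: PF = P/|S| = 0.005789 (lagging).

(a) P = 0.03167 W  (b) Q = 5.471 VAR  (c) S = 5.471 VA  (d) PF = 0.005789 (lagging)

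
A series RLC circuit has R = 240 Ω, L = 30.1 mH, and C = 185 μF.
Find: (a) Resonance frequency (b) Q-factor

Step 1 — Resonance condition Im(Z)=0 gives ω₀ = 1/√(LC).
Step 2 — ω₀ = 1/√(0.0301·0.000185) = 423.8 rad/s.
Step 3 — f₀ = ω₀/(2π) = 67.45 Hz.
Step 4 — Series Q: Q = ω₀L/R = 423.8·0.0301/240 = 0.05315.

(a) f₀ = 67.45 Hz  (b) Q = 0.05315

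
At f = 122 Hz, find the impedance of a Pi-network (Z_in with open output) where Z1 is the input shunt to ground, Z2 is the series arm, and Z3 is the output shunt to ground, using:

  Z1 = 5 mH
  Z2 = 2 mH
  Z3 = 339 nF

Step 1 — Angular frequency: ω = 2π·f = 2π·122 = 766.5 rad/s.
Step 2 — Component impedances:
  Z1: Z = jωL = j·766.5·0.005 = 0 + j3.833 Ω
  Z2: Z = jωL = j·766.5·0.002 = 0 + j1.533 Ω
  Z3: Z = 1/(jωC) = -j/(ω·C) = 0 - j3848 Ω
Step 3 — With open output, the series arm Z2 and the output shunt Z3 appear in series to ground: Z2 + Z3 = 0 - j3847 Ω.
Step 4 — Parallel with input shunt Z1: Z_in = Z1 || (Z2 + Z3) = 0 + j3.837 Ω = 3.837∠90.0° Ω.

Z = 0 + j3.837 Ω = 3.837∠90.0° Ω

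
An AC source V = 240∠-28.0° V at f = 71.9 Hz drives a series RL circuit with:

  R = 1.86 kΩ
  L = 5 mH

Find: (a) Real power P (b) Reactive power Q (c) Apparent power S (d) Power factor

Step 1 — Angular frequency: ω = 2π·f = 2π·71.9 = 451.8 rad/s.
Step 2 — Component impedances:
  R: Z = R = 1860 Ω
  L: Z = jωL = j·451.8·0.005 = 0 + j2.259 Ω
Step 3 — Series combination: Z_total = R + L = 1860 + j2.259 Ω = 1860∠0.1° Ω.
Step 4 — Source phasor: V = 240∠-28.0° V = 211.9 - j112.7 V.
Step 5 — Current: I = V / Z = 0.1139 - j0.06072 A = 0.129∠-28.1° A.
Step 6 — Complex power: S = V·I* = 30.97 + j0.03761 VA.
Step 7 — Real power: P = Re(S) = 30.97 W.
Step 8 — Reactive power: Q = Im(S) = 0.03761 VAR.
Step 9 — Apparent power: |S| = 30.97 VA.
Step 10 — Power factor: PF = P/|S| = 1 (lagging).

(a) P = 30.97 W  (b) Q = 0.03761 VAR  (c) S = 30.97 VA  (d) PF = 1 (lagging)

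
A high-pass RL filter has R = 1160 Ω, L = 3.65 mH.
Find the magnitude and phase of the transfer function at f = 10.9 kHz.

Step 1 — Angular frequency: ω = 2π·1.09e+04 = 6.849e+04 rad/s.
Step 2 — Transfer function: H(jω) = jωL/(R + jωL).
Step 3 — Numerator jωL = j·250; denominator R + jωL = 1160 + j250.
Step 4 — H = 0.04438 + j0.2059.
Step 5 — Magnitude: |H| = 0.2107 (-13.5 dB); phase: φ = 77.8°.

|H| = 0.2107 (-13.5 dB), φ = 77.8°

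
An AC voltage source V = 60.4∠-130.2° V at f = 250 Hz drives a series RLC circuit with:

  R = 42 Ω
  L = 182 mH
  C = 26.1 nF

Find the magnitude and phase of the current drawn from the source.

Step 1 — Angular frequency: ω = 2π·f = 2π·250 = 1571 rad/s.
Step 2 — Component impedances:
  R: Z = R = 42 Ω
  L: Z = jωL = j·1571·0.182 = 0 + j285.9 Ω
  C: Z = 1/(jωC) = -j/(ω·C) = 0 - j2.439e+04 Ω
Step 3 — Series combination: Z_total = R + L + C = 42 - j2.411e+04 Ω = 2.411e+04∠-89.9° Ω.
Step 4 — Source phasor: V = 60.4∠-130.2° V = -38.99 - j46.13 V.
Step 5 — Ohm's law: I = V / Z_total = (-38.99 - j46.13) / (42 - j2.411e+04) = 0.001911 - j0.001621 A.
Step 6 — Convert to polar: |I| = 0.002506 A, ∠I = -40.3°.

I = 0.002506∠-40.3° A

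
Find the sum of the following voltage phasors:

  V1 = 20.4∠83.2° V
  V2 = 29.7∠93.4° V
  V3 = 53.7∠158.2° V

Step 1 — Convert each phasor to rectangular form:
  V1 = 20.4·(cos(83.2°) + j·sin(83.2°)) = 2.415 + j20.26 V
  V2 = 29.7·(cos(93.4°) + j·sin(93.4°)) = -1.761 + j29.65 V
  V3 = 53.7·(cos(158.2°) + j·sin(158.2°)) = -49.86 + j19.94 V
Step 2 — Sum components: V_total = -49.21 + j69.85 V.
Step 3 — Convert to polar: |V_total| = 85.44 V, ∠V_total = 125.2°.

V_total = 85.44∠125.2° V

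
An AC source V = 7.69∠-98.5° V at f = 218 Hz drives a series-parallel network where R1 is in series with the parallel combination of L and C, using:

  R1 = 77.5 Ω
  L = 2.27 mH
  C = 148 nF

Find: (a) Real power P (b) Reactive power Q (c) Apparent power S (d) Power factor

Step 1 — Angular frequency: ω = 2π·f = 2π·218 = 1370 rad/s.
Step 2 — Component impedances:
  R1: Z = R = 77.5 Ω
  L: Z = jωL = j·1370·0.00227 = 0 + j3.109 Ω
  C: Z = 1/(jωC) = -j/(ω·C) = 0 - j4933 Ω
Step 3 — Parallel branch: L || C = 1/(1/L + 1/C) = 0 + j3.111 Ω.
Step 4 — Series with R1: Z_total = R1 + (L || C) = 77.5 + j3.111 Ω = 77.56∠2.3° Ω.
Step 5 — Source phasor: V = 7.69∠-98.5° V = -1.137 - j7.606 V.
Step 6 — Current: I = V / Z = -0.01858 - j0.09739 A = 0.09915∠-100.8° A.
Step 7 — Complex power: S = V·I* = 0.7618 + j0.03058 VA.
Step 8 — Real power: P = Re(S) = 0.7618 W.
Step 9 — Reactive power: Q = Im(S) = 0.03058 VAR.
Step 10 — Apparent power: |S| = 0.7624 VA.
Step 11 — Power factor: PF = P/|S| = 0.9992 (lagging).

(a) P = 0.7618 W  (b) Q = 0.03058 VAR  (c) S = 0.7624 VA  (d) PF = 0.9992 (lagging)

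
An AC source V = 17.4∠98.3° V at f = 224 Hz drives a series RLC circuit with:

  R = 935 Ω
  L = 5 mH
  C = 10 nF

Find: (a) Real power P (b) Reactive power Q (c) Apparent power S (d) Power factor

Step 1 — Angular frequency: ω = 2π·f = 2π·224 = 1407 rad/s.
Step 2 — Component impedances:
  R: Z = R = 935 Ω
  L: Z = jωL = j·1407·0.005 = 0 + j7.037 Ω
  C: Z = 1/(jωC) = -j/(ω·C) = 0 - j7.105e+04 Ω
Step 3 — Series combination: Z_total = R + L + C = 935 - j7.104e+04 Ω = 7.105e+04∠-89.2° Ω.
Step 4 — Source phasor: V = 17.4∠98.3° V = -2.512 + j17.22 V.
Step 5 — Current: I = V / Z = -0.0002428 - j3.216e-05 A = 0.0002449∠-172.5° A.
Step 6 — Complex power: S = V·I* = 5.608e-05 - j0.004261 VA.
Step 7 — Real power: P = Re(S) = 5.608e-05 W.
Step 8 — Reactive power: Q = Im(S) = -0.004261 VAR.
Step 9 — Apparent power: |S| = 0.004261 VA.
Step 10 — Power factor: PF = P/|S| = 0.01316 (leading).

(a) P = 5.608e-05 W  (b) Q = -0.004261 VAR  (c) S = 0.004261 VA  (d) PF = 0.01316 (leading)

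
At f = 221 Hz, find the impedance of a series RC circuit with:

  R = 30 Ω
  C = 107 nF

Step 1 — Angular frequency: ω = 2π·f = 2π·221 = 1389 rad/s.
Step 2 — Component impedances:
  R: Z = R = 30 Ω
  C: Z = 1/(jωC) = -j/(ω·C) = 0 - j6730 Ω
Step 3 — Series combination: Z_total = R + C = 30 - j6730 Ω = 6731∠-89.7° Ω.

Z = 30 - j6730 Ω = 6731∠-89.7° Ω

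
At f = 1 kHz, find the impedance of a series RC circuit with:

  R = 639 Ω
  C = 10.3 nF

Step 1 — Angular frequency: ω = 2π·f = 2π·1000 = 6283 rad/s.
Step 2 — Component impedances:
  R: Z = R = 639 Ω
  C: Z = 1/(jωC) = -j/(ω·C) = 0 - j1.545e+04 Ω
Step 3 — Series combination: Z_total = R + C = 639 - j1.545e+04 Ω = 1.547e+04∠-87.6° Ω.

Z = 639 - j1.545e+04 Ω = 1.547e+04∠-87.6° Ω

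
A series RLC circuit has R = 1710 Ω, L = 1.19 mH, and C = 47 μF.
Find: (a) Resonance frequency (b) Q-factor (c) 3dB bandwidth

Step 1 — Resonance: ω₀ = 1/√(LC) = 1/√(0.00119·4.7e-05) = 4228 rad/s.
Step 2 — f₀ = ω₀/(2π) = 673 Hz.
Step 3 — Series Q: Q = ω₀L/R = 4228·0.00119/1710 = 0.002943.
Step 4 — Bandwidth: Δω = ω₀/Q = 1.437e+06 rad/s; BW = Δω/(2π) = 2.287e+05 Hz.

(a) f₀ = 673 Hz  (b) Q = 0.002943  (c) BW = 2.287e+05 Hz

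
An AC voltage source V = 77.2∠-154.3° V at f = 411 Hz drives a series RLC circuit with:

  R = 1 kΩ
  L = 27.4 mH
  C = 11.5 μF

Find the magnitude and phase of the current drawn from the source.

Step 1 — Angular frequency: ω = 2π·f = 2π·411 = 2582 rad/s.
Step 2 — Component impedances:
  R: Z = R = 1000 Ω
  L: Z = jωL = j·2582·0.0274 = 0 + j70.76 Ω
  C: Z = 1/(jωC) = -j/(ω·C) = 0 - j33.67 Ω
Step 3 — Series combination: Z_total = R + L + C = 1000 + j37.08 Ω = 1001∠2.1° Ω.
Step 4 — Source phasor: V = 77.2∠-154.3° V = -69.56 - j33.48 V.
Step 5 — Ohm's law: I = V / Z_total = (-69.56 - j33.48) / (1000 + j37.08) = -0.07071 - j0.03086 A.
Step 6 — Convert to polar: |I| = 0.07715 A, ∠I = -156.4°.

I = 0.07715∠-156.4° A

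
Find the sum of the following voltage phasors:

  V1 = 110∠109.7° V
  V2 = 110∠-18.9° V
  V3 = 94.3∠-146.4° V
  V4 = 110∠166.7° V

Step 1 — Convert each phasor to rectangular form:
  V1 = 110·(cos(109.7°) + j·sin(109.7°)) = -37.08 + j103.6 V
  V2 = 110·(cos(-18.9°) + j·sin(-18.9°)) = 104.1 - j35.63 V
  V3 = 94.3·(cos(-146.4°) + j·sin(-146.4°)) = -78.54 - j52.18 V
  V4 = 110·(cos(166.7°) + j·sin(166.7°)) = -107 + j25.31 V
Step 2 — Sum components: V_total = -118.6 + j41.05 V.
Step 3 — Convert to polar: |V_total| = 125.5 V, ∠V_total = 160.9°.

V_total = 125.5∠160.9° V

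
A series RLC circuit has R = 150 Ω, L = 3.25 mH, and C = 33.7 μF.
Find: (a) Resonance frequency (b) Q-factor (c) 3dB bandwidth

Step 1 — Resonance condition Im(Z)=0 gives ω₀ = 1/√(LC).
Step 2 — ω₀ = 1/√(0.00325·3.37e-05) = 3022 rad/s.
Step 3 — f₀ = ω₀/(2π) = 480.9 Hz.
Step 4 — Series Q: Q = ω₀L/R = 3022·0.00325/150 = 0.06547.
Step 5 — 3dB bandwidth: Δω = ω₀/Q = 4.615e+04 rad/s; BW = Δω/(2π) = 7346 Hz.

(a) f₀ = 480.9 Hz  (b) Q = 0.06547  (c) BW = 7346 Hz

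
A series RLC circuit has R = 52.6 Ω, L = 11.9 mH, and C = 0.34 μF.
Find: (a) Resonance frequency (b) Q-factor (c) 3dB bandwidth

Step 1 — Resonance: ω₀ = 1/√(LC) = 1/√(0.0119·3.4e-07) = 1.572e+04 rad/s.
Step 2 — f₀ = ω₀/(2π) = 2502 Hz.
Step 3 — Series Q: Q = ω₀L/R = 1.572e+04·0.0119/52.6 = 3.557.
Step 4 — Bandwidth: Δω = ω₀/Q = 4420 rad/s; BW = Δω/(2π) = 703.5 Hz.

(a) f₀ = 2502 Hz  (b) Q = 3.557  (c) BW = 703.5 Hz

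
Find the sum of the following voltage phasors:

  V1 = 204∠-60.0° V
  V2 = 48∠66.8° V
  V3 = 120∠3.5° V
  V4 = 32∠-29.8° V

Step 1 — Convert each phasor to rectangular form:
  V1 = 204·(cos(-60.0°) + j·sin(-60.0°)) = 102 - j176.7 V
  V2 = 48·(cos(66.8°) + j·sin(66.8°)) = 18.91 + j44.12 V
  V3 = 120·(cos(3.5°) + j·sin(3.5°)) = 119.8 + j7.326 V
  V4 = 32·(cos(-29.8°) + j·sin(-29.8°)) = 27.77 - j15.9 V
Step 2 — Sum components: V_total = 268.5 - j141.1 V.
Step 3 — Convert to polar: |V_total| = 303.3 V, ∠V_total = -27.7°.

V_total = 303.3∠-27.7° V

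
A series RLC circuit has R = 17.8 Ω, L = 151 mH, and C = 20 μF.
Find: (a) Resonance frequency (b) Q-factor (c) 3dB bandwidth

Step 1 — Resonance: ω₀ = 1/√(LC) = 1/√(0.151·2e-05) = 575.4 rad/s.
Step 2 — f₀ = ω₀/(2π) = 91.58 Hz.
Step 3 — Series Q: Q = ω₀L/R = 575.4·0.151/17.8 = 4.882.
Step 4 — Bandwidth: Δω = ω₀/Q = 117.9 rad/s; BW = Δω/(2π) = 18.76 Hz.

(a) f₀ = 91.58 Hz  (b) Q = 4.882  (c) BW = 18.76 Hz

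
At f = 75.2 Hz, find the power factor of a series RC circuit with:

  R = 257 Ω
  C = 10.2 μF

Step 1 — Angular frequency: ω = 2π·f = 2π·75.2 = 472.5 rad/s.
Step 2 — Component impedances:
  R: Z = R = 257 Ω
  C: Z = 1/(jωC) = -j/(ω·C) = 0 - j207.5 Ω
Step 3 — Series combination: Z_total = R + C = 257 - j207.5 Ω = 330.3∠-38.9° Ω.
Step 4 — Power factor: PF = cos(φ) = Re(Z)/|Z| = 257/330.3 = 0.7781.
Step 5 — Type: Im(Z) = -207.5 ⇒ leading (phase φ = -38.9°).

PF = 0.7781 (leading, φ = -38.9°)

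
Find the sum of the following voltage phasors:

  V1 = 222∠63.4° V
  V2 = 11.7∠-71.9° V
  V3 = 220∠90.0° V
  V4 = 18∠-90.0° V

Step 1 — Convert each phasor to rectangular form:
  V1 = 222·(cos(63.4°) + j·sin(63.4°)) = 99.4 + j198.5 V
  V2 = 11.7·(cos(-71.9°) + j·sin(-71.9°)) = 3.635 - j11.12 V
  V3 = 220·(cos(90.0°) + j·sin(90.0°)) = 0 + j220 V
  V4 = 18·(cos(-90.0°) + j·sin(-90.0°)) = 0 - j18 V
Step 2 — Sum components: V_total = 103 + j389.4 V.
Step 3 — Convert to polar: |V_total| = 402.8 V, ∠V_total = 75.2°.

V_total = 402.8∠75.2° V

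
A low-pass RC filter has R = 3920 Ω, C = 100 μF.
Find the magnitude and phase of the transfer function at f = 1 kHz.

Step 1 — Angular frequency: ω = 2π·1000 = 6283 rad/s.
Step 2 — Transfer function: H(jω) = 1/(1 + jωRC).
Step 3 — Denominator: 1 + jωRC = 1 + j·6283·3920·0.0001 = 1 + j2463.
Step 4 — H = 1.648e-07 - j0.000406.
Step 5 — Magnitude: |H| = 0.000406 (-67.8 dB); phase: φ = -90.0°.

|H| = 0.000406 (-67.8 dB), φ = -90.0°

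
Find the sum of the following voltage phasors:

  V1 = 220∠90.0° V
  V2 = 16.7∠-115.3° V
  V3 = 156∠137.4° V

Step 1 — Convert each phasor to rectangular form:
  V1 = 220·(cos(90.0°) + j·sin(90.0°)) = 0 + j220 V
  V2 = 16.7·(cos(-115.3°) + j·sin(-115.3°)) = -7.137 - j15.1 V
  V3 = 156·(cos(137.4°) + j·sin(137.4°)) = -114.8 + j105.6 V
Step 2 — Sum components: V_total = -122 + j310.5 V.
Step 3 — Convert to polar: |V_total| = 333.6 V, ∠V_total = 111.4°.

V_total = 333.6∠111.4° V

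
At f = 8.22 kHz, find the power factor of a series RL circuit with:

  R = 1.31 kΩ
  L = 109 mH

Step 1 — Angular frequency: ω = 2π·f = 2π·8220 = 5.165e+04 rad/s.
Step 2 — Component impedances:
  R: Z = R = 1310 Ω
  L: Z = jωL = j·5.165e+04·0.109 = 0 + j5630 Ω
Step 3 — Series combination: Z_total = R + L = 1310 + j5630 Ω = 5780∠76.9° Ω.
Step 4 — Power factor: PF = cos(φ) = Re(Z)/|Z| = 1310/5780 = 0.2266.
Step 5 — Type: Im(Z) = 5630 ⇒ lagging (phase φ = 76.9°).

PF = 0.2266 (lagging, φ = 76.9°)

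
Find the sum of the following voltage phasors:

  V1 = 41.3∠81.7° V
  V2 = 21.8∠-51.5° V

Step 1 — Convert each phasor to rectangular form:
  V1 = 41.3·(cos(81.7°) + j·sin(81.7°)) = 5.962 + j40.87 V
  V2 = 21.8·(cos(-51.5°) + j·sin(-51.5°)) = 13.57 - j17.06 V
Step 2 — Sum components: V_total = 19.53 + j23.81 V.
Step 3 — Convert to polar: |V_total| = 30.79 V, ∠V_total = 50.6°.

V_total = 30.79∠50.6° V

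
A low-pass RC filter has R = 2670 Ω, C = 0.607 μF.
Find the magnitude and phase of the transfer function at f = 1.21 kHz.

Step 1 — Angular frequency: ω = 2π·1210 = 7603 rad/s.
Step 2 — Transfer function: H(jω) = 1/(1 + jωRC).
Step 3 — Denominator: 1 + jωRC = 1 + j·7603·2670·6.07e-07 = 1 + j12.32.
Step 4 — H = 0.006544 - j0.08063.
Step 5 — Magnitude: |H| = 0.08089 (-21.8 dB); phase: φ = -85.4°.

|H| = 0.08089 (-21.8 dB), φ = -85.4°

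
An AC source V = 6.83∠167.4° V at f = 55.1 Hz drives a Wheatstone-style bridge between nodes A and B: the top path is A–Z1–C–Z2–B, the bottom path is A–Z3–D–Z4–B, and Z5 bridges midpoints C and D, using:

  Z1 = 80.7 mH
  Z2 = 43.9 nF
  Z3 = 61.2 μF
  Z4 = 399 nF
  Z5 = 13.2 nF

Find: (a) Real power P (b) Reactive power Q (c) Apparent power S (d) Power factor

Step 1 — Angular frequency: ω = 2π·f = 2π·55.1 = 346.2 rad/s.
Step 2 — Component impedances:
  Z1: Z = jωL = j·346.2·0.0807 = 0 + j27.94 Ω
  Z2: Z = 1/(jωC) = -j/(ω·C) = 0 - j6.58e+04 Ω
  Z3: Z = 1/(jωC) = -j/(ω·C) = 0 - j47.2 Ω
  Z4: Z = 1/(jωC) = -j/(ω·C) = 0 - j7239 Ω
  Z5: Z = 1/(jωC) = -j/(ω·C) = 0 - j2.188e+05 Ω
Step 3 — Bridge requires nodal analysis (the Z5 bridge couples midpoints C and D, so the two paths cannot be reduced to a simple series/parallel combination). Setting node B to ground and injecting 1 A at node A, the 3-node admittance system at A, C, D solves to V_A = Z_AB = 0 - j6560 Ω = 6560∠-90.0° Ω.
Step 4 — Source phasor: V = 6.83∠167.4° V = -6.666 + j1.49 V.
Step 5 — Current: I = V / Z = -0.0002271 - j0.001016 A = 0.001041∠-102.6° A.
Step 6 — Complex power: S = V·I* = 0 - j0.007111 VA.
Step 7 — Real power: P = Re(S) = 0 W.
Step 8 — Reactive power: Q = Im(S) = -0.007111 VAR.
Step 9 — Apparent power: |S| = 0.007111 VA.
Step 10 — Power factor: PF = P/|S| = 0 (leading).

(a) P = 0 W  (b) Q = -0.007111 VAR  (c) S = 0.007111 VA  (d) PF = 0 (leading)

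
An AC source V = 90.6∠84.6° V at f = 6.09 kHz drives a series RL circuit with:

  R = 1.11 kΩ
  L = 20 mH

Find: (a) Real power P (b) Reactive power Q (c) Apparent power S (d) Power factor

Step 1 — Angular frequency: ω = 2π·f = 2π·6090 = 3.826e+04 rad/s.
Step 2 — Component impedances:
  R: Z = R = 1110 Ω
  L: Z = jωL = j·3.826e+04·0.02 = 0 + j765.3 Ω
Step 3 — Series combination: Z_total = R + L = 1110 + j765.3 Ω = 1348∠34.6° Ω.
Step 4 — Source phasor: V = 90.6∠84.6° V = 8.526 + j90.2 V.
Step 5 — Current: I = V / Z = 0.04318 + j0.05149 A = 0.0672∠50.0° A.
Step 6 — Complex power: S = V·I* = 5.012 + j3.456 VA.
Step 7 — Real power: P = Re(S) = 5.012 W.
Step 8 — Reactive power: Q = Im(S) = 3.456 VAR.
Step 9 — Apparent power: |S| = 6.088 VA.
Step 10 — Power factor: PF = P/|S| = 0.8233 (lagging).

(a) P = 5.012 W  (b) Q = 3.456 VAR  (c) S = 6.088 VA  (d) PF = 0.8233 (lagging)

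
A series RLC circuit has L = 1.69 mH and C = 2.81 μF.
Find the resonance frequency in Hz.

Step 1 — Resonance condition Im(Z)=0 gives ω₀ = 1/√(LC).
Step 2 — ω₀ = 1/√(0.00169·2.81e-06) = 1.451e+04 rad/s.
Step 3 — f₀ = ω₀/(2π) = 2310 Hz.

f₀ = 2310 Hz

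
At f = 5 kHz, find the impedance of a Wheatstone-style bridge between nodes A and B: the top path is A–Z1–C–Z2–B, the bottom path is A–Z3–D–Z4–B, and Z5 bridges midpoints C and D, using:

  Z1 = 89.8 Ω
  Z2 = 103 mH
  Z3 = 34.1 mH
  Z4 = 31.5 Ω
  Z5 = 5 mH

Step 1 — Angular frequency: ω = 2π·f = 2π·5000 = 3.142e+04 rad/s.
Step 2 — Component impedances:
  Z1: Z = R = 89.8 Ω
  Z2: Z = jωL = j·3.142e+04·0.103 = 0 + j3236 Ω
  Z3: Z = jωL = j·3.142e+04·0.0341 = 0 + j1071 Ω
  Z4: Z = R = 31.5 Ω
  Z5: Z = jωL = j·3.142e+04·0.005 = 0 + j157.1 Ω
Step 3 — Bridge requires nodal analysis (the Z5 bridge couples midpoints C and D, so the two paths cannot be reduced to a simple series/parallel combination). Setting node B to ground and injecting 1 A at node A, the 3-node admittance system at A, C, D solves to V_A = Z_AB = 97.75 + j136.6 Ω = 168∠54.4° Ω.

Z = 97.75 + j136.6 Ω = 168∠54.4° Ω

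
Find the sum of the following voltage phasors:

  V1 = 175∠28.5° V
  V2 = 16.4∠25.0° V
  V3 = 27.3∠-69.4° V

Step 1 — Convert each phasor to rectangular form:
  V1 = 175·(cos(28.5°) + j·sin(28.5°)) = 153.8 + j83.5 V
  V2 = 16.4·(cos(25.0°) + j·sin(25.0°)) = 14.86 + j6.931 V
  V3 = 27.3·(cos(-69.4°) + j·sin(-69.4°)) = 9.605 - j25.55 V
Step 2 — Sum components: V_total = 178.3 + j64.88 V.
Step 3 — Convert to polar: |V_total| = 189.7 V, ∠V_total = 20.0°.

V_total = 189.7∠20.0° V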